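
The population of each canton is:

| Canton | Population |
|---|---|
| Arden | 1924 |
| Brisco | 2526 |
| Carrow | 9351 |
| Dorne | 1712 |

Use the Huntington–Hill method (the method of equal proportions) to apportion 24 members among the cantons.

Arden=3; Brisco=4; Carrow=14; Dorne=3

With divisor 669: modified quotas Arden 2.876, Brisco 3.776, Carrow 13.978, Dorne 2.559.
Geometric-mean thresholds: Arden √(2·3)=2.449, Brisco √(3·4)=3.464, Carrow √(13·14)=13.491, Dorne √(2·3)=2.449.
Each quota rounded against its threshold gives Arden 3, Brisco 4, Carrow 14, Dorne 3 (total 24).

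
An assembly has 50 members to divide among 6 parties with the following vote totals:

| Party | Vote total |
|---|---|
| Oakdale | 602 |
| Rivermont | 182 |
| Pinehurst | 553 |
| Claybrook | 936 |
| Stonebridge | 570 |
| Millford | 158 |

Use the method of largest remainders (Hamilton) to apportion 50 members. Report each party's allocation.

Oakdale 10; Rivermont 3; Pinehurst 9; Claybrook 16; Stonebridge 9; Millford 3

Standard divisor: 3001 ÷ 50 ≈ 60.02.
Standard quotas: Oakdale 10.030, Rivermont 3.032, Pinehurst 9.214, Claybrook 15.595, Stonebridge 9.497, Millford 2.632.
Lower quotas: Oakdale 10, Rivermont 3, Pinehurst 9, Claybrook 15, Stonebridge 9, Millford 2 (sum 48, leaving 2 seats).
Remainders in descending order: Millford 0.632, Claybrook 0.595, Stonebridge 0.497, Pinehurst 0.214, Rivermont 0.032, Oakdale 0.030.
Largest remainders: Millford, Claybrook receive the extra seats.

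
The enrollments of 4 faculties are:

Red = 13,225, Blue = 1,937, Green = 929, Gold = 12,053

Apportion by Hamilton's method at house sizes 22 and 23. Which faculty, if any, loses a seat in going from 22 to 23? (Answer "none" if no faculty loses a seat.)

At 22 seats: Red 10, Blue 2, Green 1, Gold 9.
At 23 seats: Red 11, Blue 1, Green 1, Gold 10.
Blue drops from 2 to 1.

Blue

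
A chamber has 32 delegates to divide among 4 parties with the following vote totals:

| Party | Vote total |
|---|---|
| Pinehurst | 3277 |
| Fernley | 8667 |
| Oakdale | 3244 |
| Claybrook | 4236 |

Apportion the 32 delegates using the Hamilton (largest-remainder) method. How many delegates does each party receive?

Pinehurst: 6; Fernley: 14; Oakdale: 5; Claybrook: 7

The standard divisor is 19424/32 = 607.
Standard quotas: Pinehurst 5.3987, Fernley 14.2784, Oakdale 5.3443, Claybrook 6.9786.
Lower quotas: Pinehurst 5, Fernley 14, Oakdale 5, Claybrook 6 (sum 30, leaving 2 seats).
Remainders in descending order: Claybrook 0.9786, Pinehurst 0.3987, Oakdale 0.3443, Fernley 0.2784.
The surplus seats go to Claybrook, Pinehurst.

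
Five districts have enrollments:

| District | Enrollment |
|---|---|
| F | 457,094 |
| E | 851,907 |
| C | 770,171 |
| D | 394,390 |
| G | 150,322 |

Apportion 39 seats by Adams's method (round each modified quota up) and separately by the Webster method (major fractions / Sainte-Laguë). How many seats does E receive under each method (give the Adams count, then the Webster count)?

12 and 13

Adams: F 7, E 12, C 11, D 6, G 3.
Webster: F 7, E 13, C 11, D 6, G 2.
E gets 12 under Adams and 13 under Webster.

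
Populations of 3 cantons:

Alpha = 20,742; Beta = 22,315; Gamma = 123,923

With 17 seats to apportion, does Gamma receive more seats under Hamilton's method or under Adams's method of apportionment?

Hamilton

Hamilton: Alpha 2, Beta 2, Gamma 13.
Adams: Alpha 2, Beta 3, Gamma 12.
Gamma gets 13 under Hamilton and 12 under Adams.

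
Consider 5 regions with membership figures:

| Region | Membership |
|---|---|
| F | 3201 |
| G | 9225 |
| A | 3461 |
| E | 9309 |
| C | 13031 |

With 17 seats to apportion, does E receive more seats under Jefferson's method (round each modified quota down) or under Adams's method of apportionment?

Jefferson

Jefferson: F 1, G 4, A 1, E 5, C 6.
Adams: F 2, G 4, A 2, E 4, C 5.
E gets 5 under Jefferson and 4 under Adams.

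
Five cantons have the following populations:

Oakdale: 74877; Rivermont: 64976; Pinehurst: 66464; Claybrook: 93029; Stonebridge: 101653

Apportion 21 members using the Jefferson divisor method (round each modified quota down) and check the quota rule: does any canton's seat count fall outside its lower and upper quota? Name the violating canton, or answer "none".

none

Standard quotas: Oakdale 3.921, Rivermont 3.403, Pinehurst 3.481, Claybrook 4.872, Stonebridge 5.323.
Jefferson allocation: Oakdale 4, Rivermont 3, Pinehurst 3, Claybrook 5, Stonebridge 6.
Every allocation lies between the lower and upper quota.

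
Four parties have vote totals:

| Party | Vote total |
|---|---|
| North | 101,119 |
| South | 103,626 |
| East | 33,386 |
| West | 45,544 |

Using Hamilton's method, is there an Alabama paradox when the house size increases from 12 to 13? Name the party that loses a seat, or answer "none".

At 12 seats: North 4, South 4, East 2, West 2.
At 13 seats: North 5, South 5, East 1, West 2.
East drops from 2 to 1.

East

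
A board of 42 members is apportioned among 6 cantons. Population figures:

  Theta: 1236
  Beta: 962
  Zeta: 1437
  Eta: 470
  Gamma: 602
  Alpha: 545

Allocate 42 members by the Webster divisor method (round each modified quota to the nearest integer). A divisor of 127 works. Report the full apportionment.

Theta: 10, Beta: 8, Zeta: 11, Eta: 4, Gamma: 5, Alpha: 4

With modified divisor 127: modified quotas Theta 9.732, Beta 7.575, Zeta 11.315, Eta 3.701, Gamma 4.740, Alpha 4.291.
Rounding to the nearest integer: Theta 10, Beta 8, Zeta 11, Eta 4, Gamma 5, Alpha 4 (total 42).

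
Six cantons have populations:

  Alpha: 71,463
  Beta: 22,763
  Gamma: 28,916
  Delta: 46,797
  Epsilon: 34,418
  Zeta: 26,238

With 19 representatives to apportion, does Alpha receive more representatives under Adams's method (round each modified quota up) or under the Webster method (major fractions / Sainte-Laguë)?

Webster

Adams: Alpha 5, Beta 2, Gamma 3, Delta 4, Epsilon 3, Zeta 2.
Webster: Alpha 6, Beta 2, Gamma 2, Delta 4, Epsilon 3, Zeta 2.
Alpha gets 5 under Adams and 6 under Webster.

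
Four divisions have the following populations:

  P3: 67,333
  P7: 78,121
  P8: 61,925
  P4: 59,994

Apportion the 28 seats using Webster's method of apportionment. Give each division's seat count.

Standard divisor 267373/28 ≈ 9549.036; standard quotas: P3 7.051, P7 8.181, P8 6.485, P4 6.283.
Rounding to the nearest integer gives 7, 8, 6, 6 = 27 seats, so the divisor must be adjusted.
With modified divisor 9400: modified quotas P3 7.163, P7 8.311, P8 6.588, P4 6.382.
Rounding to the nearest integer: P3 7, P7 8, P8 7, P4 6 (total 28).

P3: 7, P7: 8, P8: 7, P4: 6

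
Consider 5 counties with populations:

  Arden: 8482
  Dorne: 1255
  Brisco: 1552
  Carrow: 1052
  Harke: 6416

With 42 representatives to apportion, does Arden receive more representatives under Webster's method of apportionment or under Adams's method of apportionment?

Webster

Webster: Arden 19, Dorne 3, Brisco 4, Carrow 2, Harke 14.
Adams: Arden 18, Dorne 3, Brisco 4, Carrow 3, Harke 14.
Arden gets 19 under Webster and 18 under Adams.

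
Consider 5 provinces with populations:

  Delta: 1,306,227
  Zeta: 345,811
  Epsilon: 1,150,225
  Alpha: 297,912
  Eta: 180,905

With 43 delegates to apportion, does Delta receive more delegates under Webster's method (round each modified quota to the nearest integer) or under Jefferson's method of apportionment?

Webster: Delta 17, Zeta 5, Epsilon 15, Alpha 4, Eta 2.
Jefferson: Delta 18, Zeta 4, Epsilon 15, Alpha 4, Eta 2.
Delta gets 17 under Webster and 18 under Jefferson.

Jefferson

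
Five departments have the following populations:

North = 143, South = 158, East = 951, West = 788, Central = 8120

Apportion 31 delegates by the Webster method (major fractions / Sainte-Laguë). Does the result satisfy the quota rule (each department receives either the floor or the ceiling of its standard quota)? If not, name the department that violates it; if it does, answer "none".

Central

Standard quotas: North 0.436, South 0.482, East 2.902, West 2.404, Central 24.776.
Webster allocation: North 0, South 0, East 3, West 2, Central 26.
Central has quota 24.776 (lower 24, upper 25) but receives 26 — outside the quota interval.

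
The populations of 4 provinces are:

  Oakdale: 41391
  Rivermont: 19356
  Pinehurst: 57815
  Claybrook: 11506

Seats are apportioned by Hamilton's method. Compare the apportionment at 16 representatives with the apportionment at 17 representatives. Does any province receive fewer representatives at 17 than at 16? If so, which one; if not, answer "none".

Claybrook

At 16 seats: Oakdale 5, Rivermont 2, Pinehurst 7, Claybrook 2.
At 17 seats: Oakdale 5, Rivermont 3, Pinehurst 8, Claybrook 1.
Claybrook drops from 2 to 1.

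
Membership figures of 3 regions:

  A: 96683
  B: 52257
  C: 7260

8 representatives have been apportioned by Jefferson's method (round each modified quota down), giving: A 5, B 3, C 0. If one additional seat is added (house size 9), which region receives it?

A

Priority for the next seat is population ÷ (current seats + 1).
Priorities: A 16113.833, B 13064.250, C 7260.000.
Highest priority: A.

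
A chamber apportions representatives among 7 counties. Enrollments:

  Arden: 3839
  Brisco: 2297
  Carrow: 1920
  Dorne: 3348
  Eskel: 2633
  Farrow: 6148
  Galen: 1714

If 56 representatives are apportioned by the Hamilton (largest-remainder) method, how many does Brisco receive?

The standard divisor is 21899/56 ≈ 391.054.
Standard quotas: Arden 9.8171, Brisco 5.8739, Carrow 4.9098, Dorne 8.5615, Eskel 6.7331, Farrow 15.7216, Galen 4.3830.
Lower quotas: Arden 9, Brisco 5, Carrow 4, Dorne 8, Eskel 6, Farrow 15, Galen 4 (sum 51, leaving 5 seats).
Remainders in descending order: Carrow 0.9098, Brisco 0.8739, Arden 0.8171, Eskel 0.7331, Farrow 0.7216, Dorne 0.5615, Galen 0.3830.
Largest remainders: Carrow, Brisco, Arden, Eskel, Farrow receive the extra seats.
Brisco receives 6.

6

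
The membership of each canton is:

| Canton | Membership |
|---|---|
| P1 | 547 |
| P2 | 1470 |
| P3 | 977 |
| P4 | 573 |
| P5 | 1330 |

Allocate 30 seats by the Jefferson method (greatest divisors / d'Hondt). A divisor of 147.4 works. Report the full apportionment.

P1=3, P2=9, P3=6, P4=3, P5=9

With modified divisor 147.4: modified quotas P1 3.711, P2 9.973, P3 6.628, P4 3.887, P5 9.023.
Rounding down: P1 3, P2 9, P3 6, P4 3, P5 9 (total 30).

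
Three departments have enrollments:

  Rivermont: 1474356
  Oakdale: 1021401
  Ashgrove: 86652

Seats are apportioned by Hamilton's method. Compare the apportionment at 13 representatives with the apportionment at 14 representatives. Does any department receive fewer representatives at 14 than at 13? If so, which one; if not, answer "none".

At 13 seats: Rivermont 7, Oakdale 5, Ashgrove 1.
At 14 seats: Rivermont 8, Oakdale 6, Ashgrove 0.
Ashgrove drops from 1 to 0.

Ashgrove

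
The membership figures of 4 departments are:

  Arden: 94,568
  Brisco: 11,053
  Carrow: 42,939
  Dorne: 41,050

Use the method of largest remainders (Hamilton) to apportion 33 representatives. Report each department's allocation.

Arden: 16; Brisco: 2; Carrow: 8; Dorne: 7

The standard divisor is 189610/33 ≈ 5745.758.
Standard quotas: Arden 16.4588, Brisco 1.9237, Carrow 7.4732, Dorne 7.1444.
Lower quotas: Arden 16, Brisco 1, Carrow 7, Dorne 7 (sum 31, leaving 2 seats).
Remainders in descending order: Brisco 0.9237, Carrow 0.4732, Arden 0.4588, Dorne 0.1444.
The surplus seats go to Brisco, Carrow.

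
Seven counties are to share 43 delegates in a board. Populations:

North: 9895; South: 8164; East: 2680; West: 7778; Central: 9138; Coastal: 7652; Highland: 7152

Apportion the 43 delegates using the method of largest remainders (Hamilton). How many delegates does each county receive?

North 8; South 7; East 2; West 6; Central 8; Coastal 6; Highland 6

Standard divisor: 52459 ÷ 43 ≈ 1219.977.
Standard quotas: North 8.1108, South 6.6919, East 2.1968, West 6.3755, Central 7.4903, Coastal 6.2723, Highland 5.8624.
Lower quotas: North 8, South 6, East 2, West 6, Central 7, Coastal 6, Highland 5 (sum 40, leaving 3 seats).
Remainders in descending order: Highland 0.8624, South 0.6919, Central 0.4903, West 0.3755, Coastal 0.2723, East 0.1968, North 0.1108.
Largest remainders: Highland, South, Central receive the extra seats.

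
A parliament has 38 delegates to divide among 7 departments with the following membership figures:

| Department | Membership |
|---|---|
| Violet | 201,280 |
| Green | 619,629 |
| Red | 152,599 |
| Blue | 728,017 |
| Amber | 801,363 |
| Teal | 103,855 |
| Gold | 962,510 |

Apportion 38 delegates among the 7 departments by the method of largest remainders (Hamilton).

The standard divisor is 3569253/38 ≈ 93927.711.
Standard quotas: Violet 2.1429, Green 6.5969, Red 1.6246, Blue 7.7508, Amber 8.5317, Teal 1.1057, Gold 10.2473.
Lower quotas: Violet 2, Green 6, Red 1, Blue 7, Amber 8, Teal 1, Gold 10 (sum 35, leaving 3 seats).
Remainders in descending order: Blue 0.7508, Red 0.6246, Green 0.5969, Amber 0.5317, Gold 0.2473, Violet 0.1429, Teal 0.1057.
The surplus seats go to Blue, Red, Green.

Violet=2, Green=7, Red=2, Blue=8, Amber=8, Teal=1, Gold=10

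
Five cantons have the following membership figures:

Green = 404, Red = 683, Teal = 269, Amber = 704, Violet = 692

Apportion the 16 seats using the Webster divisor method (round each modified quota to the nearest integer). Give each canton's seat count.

Green: 2; Red: 4; Teal: 2; Amber: 4; Violet: 4

Standard divisor 2752/16 ≈ 172; standard quotas: Green 2.349, Red 3.971, Teal 1.564, Amber 4.093, Violet 4.023.
Rounding to the nearest integer gives Green 2, Red 4, Teal 2, Amber 4, Violet 4 — total 16, matching the house size, so no adjustment is needed.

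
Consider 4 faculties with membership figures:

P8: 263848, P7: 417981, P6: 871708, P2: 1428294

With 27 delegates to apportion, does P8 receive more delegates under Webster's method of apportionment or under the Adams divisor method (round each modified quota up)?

Webster: P8 2, P7 4, P6 8, P2 13.
Adams: P8 3, P7 4, P6 8, P2 12.
P8 gets 2 under Webster and 3 under Adams.

Adams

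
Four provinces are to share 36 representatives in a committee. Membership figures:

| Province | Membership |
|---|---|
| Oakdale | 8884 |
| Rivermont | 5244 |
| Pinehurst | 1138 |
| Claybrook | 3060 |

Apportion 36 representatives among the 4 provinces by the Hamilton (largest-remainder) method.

The standard divisor is 18326/36 ≈ 509.056.
Standard quotas: Oakdale 17.4519, Rivermont 10.3014, Pinehurst 2.2355, Claybrook 6.0111.
Lower quotas: Oakdale 17, Rivermont 10, Pinehurst 2, Claybrook 6 (sum 35, leaving 1 seat).
Remainders in descending order: Oakdale 0.4519, Rivermont 0.3014, Pinehurst 0.2355, Claybrook 0.0111.
Largest remainder: Oakdale receives the extra seat.

Oakdale 18, Rivermont 10, Pinehurst 2, Claybrook 6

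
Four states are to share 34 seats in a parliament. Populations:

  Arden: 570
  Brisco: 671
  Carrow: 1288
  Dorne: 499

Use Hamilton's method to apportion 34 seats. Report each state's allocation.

Arden=6; Brisco=8; Carrow=14; Dorne=6

The standard divisor is 3028/34 ≈ 89.059.
Standard quotas: Arden 6.400, Brisco 7.534, Carrow 14.462, Dorne 5.603.
Lower quotas: Arden 6, Brisco 7, Carrow 14, Dorne 5 (sum 32, leaving 2 seats).
Remainders in descending order: Dorne 0.603, Brisco 0.534, Carrow 0.462, Arden 0.400.
The surplus seats go to Dorne, Brisco.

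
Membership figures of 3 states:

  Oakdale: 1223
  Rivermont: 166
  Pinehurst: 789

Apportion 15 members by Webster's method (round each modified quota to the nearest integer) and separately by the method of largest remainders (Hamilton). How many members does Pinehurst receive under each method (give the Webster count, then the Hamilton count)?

Webster: Oakdale 9, Rivermont 1, Pinehurst 5.
Hamilton: Oakdale 8, Rivermont 1, Pinehurst 6.
Pinehurst gets 5 under Webster and 6 under Hamilton.

5 and 6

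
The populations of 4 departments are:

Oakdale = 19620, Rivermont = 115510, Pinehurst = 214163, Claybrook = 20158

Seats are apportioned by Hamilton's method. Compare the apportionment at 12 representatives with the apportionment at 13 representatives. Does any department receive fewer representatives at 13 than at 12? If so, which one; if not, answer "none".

At 12 seats: Oakdale 0, Rivermont 4, Pinehurst 7, Claybrook 1.
At 13 seats: Oakdale 1, Rivermont 4, Pinehurst 7, Claybrook 1.
No department's allocation decreased.

none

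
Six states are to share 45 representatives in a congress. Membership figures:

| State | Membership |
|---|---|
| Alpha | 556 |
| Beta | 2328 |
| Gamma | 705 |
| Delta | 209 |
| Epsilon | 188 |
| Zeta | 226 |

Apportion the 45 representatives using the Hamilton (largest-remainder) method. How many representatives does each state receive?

Alpha 6, Beta 25, Gamma 8, Delta 2, Epsilon 2, Zeta 2

Standard divisor: 4212 ÷ 45 ≈ 93.6.
Standard quotas: Alpha 5.940, Beta 24.872, Gamma 7.532, Delta 2.233, Epsilon 2.009, Zeta 2.415.
Lower quotas: Alpha 5, Beta 24, Gamma 7, Delta 2, Epsilon 2, Zeta 2 (sum 42, leaving 3 seats).
Remainders in descending order: Alpha 0.940, Beta 0.872, Gamma 0.532, Zeta 0.415, Delta 0.233, Epsilon 0.009.
Largest remainders: Alpha, Beta, Gamma receive the extra seats.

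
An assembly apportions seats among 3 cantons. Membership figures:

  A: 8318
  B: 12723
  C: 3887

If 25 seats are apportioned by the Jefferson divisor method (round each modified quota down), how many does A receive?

8

Standard divisor 24928/25 ≈ 997.12; standard quotas: A 8.342, B 12.760, C 3.898.
Rounding down gives 8, 12, 3 = 23 seats, so the divisor must be adjusted.
With modified divisor 950: modified quotas A 8.756, B 13.393, C 4.092.
Rounding down: A 8, B 13, C 4 (total 25).
A receives 8.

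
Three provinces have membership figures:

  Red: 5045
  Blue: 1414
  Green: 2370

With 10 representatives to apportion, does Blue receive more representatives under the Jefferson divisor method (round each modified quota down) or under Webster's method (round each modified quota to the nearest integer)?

Webster

Jefferson: Red 6, Blue 1, Green 3.
Webster: Red 5, Blue 2, Green 3.
Blue gets 1 under Jefferson and 2 under Webster.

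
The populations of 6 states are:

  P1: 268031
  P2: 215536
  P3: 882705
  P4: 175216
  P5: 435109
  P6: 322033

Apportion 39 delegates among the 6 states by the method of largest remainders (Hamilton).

P1 5; P2 4; P3 15; P4 3; P5 7; P6 5

Total 2298630; standard divisor 2298630/39 ≈ 58939.231.
Standard quotas: P1 4.5476, P2 3.6569, P3 14.9765, P4 2.9728, P5 7.3823, P6 5.4638.
Lower quotas: P1 4, P2 3, P3 14, P4 2, P5 7, P6 5 (sum 35, leaving 4 seats).
Remainders in descending order: P3 0.9765, P4 0.9728, P2 0.6569, P1 0.5476, P6 0.4638, P5 0.3823.
The surplus seats go to P3, P4, P2, P1.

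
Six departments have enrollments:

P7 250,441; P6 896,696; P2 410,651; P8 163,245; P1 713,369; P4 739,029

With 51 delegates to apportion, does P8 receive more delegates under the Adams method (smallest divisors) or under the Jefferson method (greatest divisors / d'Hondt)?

Adams: P7 4, P6 14, P2 7, P8 3, P1 11, P4 12.
Jefferson: P7 4, P6 15, P2 6, P8 2, P1 12, P4 12.
P8 gets 3 under Adams and 2 under Jefferson.

Adams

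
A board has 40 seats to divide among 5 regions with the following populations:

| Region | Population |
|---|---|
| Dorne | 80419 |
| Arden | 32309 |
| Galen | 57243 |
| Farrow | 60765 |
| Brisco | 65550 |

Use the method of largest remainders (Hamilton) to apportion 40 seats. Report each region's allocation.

Dorne 11, Arden 4, Galen 8, Farrow 8, Brisco 9

Standard divisor: 296286 ÷ 40 ≈ 7407.15.
Standard quotas: Dorne 10.8569, Arden 4.3619, Galen 7.7281, Farrow 8.2036, Brisco 8.8496.
Lower quotas: Dorne 10, Arden 4, Galen 7, Farrow 8, Brisco 8 (sum 37, leaving 3 seats).
Remainders in descending order: Dorne 0.8569, Brisco 0.8496, Galen 0.7281, Arden 0.3619, Farrow 0.2036.
The surplus seats go to Dorne, Brisco, Galen.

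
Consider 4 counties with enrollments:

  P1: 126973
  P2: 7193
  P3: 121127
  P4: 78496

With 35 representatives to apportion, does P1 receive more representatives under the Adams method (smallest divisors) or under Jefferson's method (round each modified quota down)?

Jefferson

Adams: P1 13, P2 1, P3 13, P4 8.
Jefferson: P1 14, P2 0, P3 13, P4 8.
P1 gets 13 under Adams and 14 under Jefferson.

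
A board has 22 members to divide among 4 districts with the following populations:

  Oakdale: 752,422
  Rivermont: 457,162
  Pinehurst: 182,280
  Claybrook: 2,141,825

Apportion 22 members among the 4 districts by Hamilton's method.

Standard divisor: 3533689 ÷ 22 ≈ 160622.227.
Standard quotas: Oakdale 4.6844, Rivermont 2.8462, Pinehurst 1.1348, Claybrook 13.3345.
Lower quotas: Oakdale 4, Rivermont 2, Pinehurst 1, Claybrook 13 (sum 20, leaving 2 seats).
Remainders in descending order: Rivermont 0.8462, Oakdale 0.6844, Claybrook 0.3345, Pinehurst 0.1348.
Largest remainders: Rivermont, Oakdale receive the extra seats.

Oakdale=5; Rivermont=3; Pinehurst=1; Claybrook=13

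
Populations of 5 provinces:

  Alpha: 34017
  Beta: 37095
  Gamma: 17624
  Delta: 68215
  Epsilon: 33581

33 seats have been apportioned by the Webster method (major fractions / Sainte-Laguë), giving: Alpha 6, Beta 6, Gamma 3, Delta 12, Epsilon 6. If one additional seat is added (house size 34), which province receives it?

Beta

Priority for the next seat is population ÷ (current seats + 0.5).
Priorities: Alpha 5233.385, Beta 5706.923, Gamma 5035.429, Delta 5457.200, Epsilon 5166.308.
Highest priority: Beta.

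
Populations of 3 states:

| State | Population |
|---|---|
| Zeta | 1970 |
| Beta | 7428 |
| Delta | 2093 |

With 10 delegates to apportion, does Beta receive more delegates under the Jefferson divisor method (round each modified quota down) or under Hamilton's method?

Jefferson

Jefferson: Zeta 1, Beta 7, Delta 2.
Hamilton: Zeta 2, Beta 6, Delta 2.
Beta gets 7 under Jefferson and 6 under Hamilton.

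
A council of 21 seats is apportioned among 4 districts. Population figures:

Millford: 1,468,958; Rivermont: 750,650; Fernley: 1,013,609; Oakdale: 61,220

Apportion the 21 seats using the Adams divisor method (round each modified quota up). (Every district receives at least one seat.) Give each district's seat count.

Standard divisor 3294437/21 ≈ 156877.952; standard quotas: Millford 9.364, Rivermont 4.785, Fernley 6.461, Oakdale 0.390.
Rounding up gives 10, 5, 7, 1 = 23 seats, so the divisor must be adjusted.
With modified divisor 176300: modified quotas Millford 8.332, Rivermont 4.258, Fernley 5.749, Oakdale 0.347.
Rounding up: Millford 9, Rivermont 5, Fernley 6, Oakdale 1 (total 21).

Millford 9, Rivermont 5, Fernley 6, Oakdale 1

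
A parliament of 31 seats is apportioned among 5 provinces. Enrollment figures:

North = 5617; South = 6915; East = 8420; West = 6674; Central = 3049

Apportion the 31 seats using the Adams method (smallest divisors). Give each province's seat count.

North 6; South 7; East 8; West 7; Central 3

Standard divisor 30675/31 ≈ 989.516; standard quotas: North 5.677, South 6.988, East 8.509, West 6.745, Central 3.081.
Rounding up gives 6, 7, 9, 7, 4 = 33 seats, so the divisor must be adjusted.
With modified divisor 1100: modified quotas North 5.106, South 6.286, East 7.655, West 6.067, Central 2.772.
Rounding up: North 6, South 7, East 8, West 7, Central 3 (total 31).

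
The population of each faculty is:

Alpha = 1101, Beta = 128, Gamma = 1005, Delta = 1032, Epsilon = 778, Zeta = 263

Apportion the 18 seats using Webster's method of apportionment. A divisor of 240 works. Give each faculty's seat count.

With modified divisor 240: modified quotas Alpha 4.588, Beta 0.533, Gamma 4.188, Delta 4.300, Epsilon 3.242, Zeta 1.096.
Rounding to the nearest integer: Alpha 5, Beta 1, Gamma 4, Delta 4, Epsilon 3, Zeta 1 (total 18).

Alpha 5; Beta 1; Gamma 4; Delta 4; Epsilon 3; Zeta 1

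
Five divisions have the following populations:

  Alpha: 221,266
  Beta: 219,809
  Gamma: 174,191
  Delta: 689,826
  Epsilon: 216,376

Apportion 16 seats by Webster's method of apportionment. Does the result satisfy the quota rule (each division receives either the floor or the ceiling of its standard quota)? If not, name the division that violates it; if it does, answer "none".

Standard quotas: Alpha 2.327, Beta 2.312, Gamma 1.832, Delta 7.254, Epsilon 2.275.
Webster allocation: Alpha 2, Beta 2, Gamma 2, Delta 8, Epsilon 2.
Every allocation lies between the lower and upper quota.

none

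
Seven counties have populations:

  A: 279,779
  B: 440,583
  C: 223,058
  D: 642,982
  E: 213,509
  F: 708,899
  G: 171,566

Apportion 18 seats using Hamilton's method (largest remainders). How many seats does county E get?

1

Standard divisor: 2680376 ÷ 18 ≈ 148909.778.
Standard quotas: A 1.8788, B 2.9587, C 1.4979, D 4.3179, E 1.4338, F 4.7606, G 1.1521.
Lower quotas: A 1, B 2, C 1, D 4, E 1, F 4, G 1 (sum 14, leaving 4 seats).
Remainders in descending order: B 0.9587, A 0.8788, F 0.7606, C 0.4979, E 0.4338, D 0.3179, G 0.1521.
Largest remainders: B, A, F, C receive the extra seats.
E receives 1.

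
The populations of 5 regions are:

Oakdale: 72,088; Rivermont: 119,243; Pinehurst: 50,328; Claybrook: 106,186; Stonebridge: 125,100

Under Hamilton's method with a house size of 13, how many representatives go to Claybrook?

Total 472945; standard divisor 472945/13 ≈ 36380.385.
Standard quotas: Oakdale 1.9815, Rivermont 3.2777, Pinehurst 1.3834, Claybrook 2.9188, Stonebridge 3.4387.
Lower quotas: Oakdale 1, Rivermont 3, Pinehurst 1, Claybrook 2, Stonebridge 3 (sum 10, leaving 3 seats).
Remainders in descending order: Oakdale 0.9815, Claybrook 0.9188, Stonebridge 0.4387, Pinehurst 0.3834, Rivermont 0.2777.
Largest remainders: Oakdale, Claybrook, Stonebridge receive the extra seats.
Claybrook receives 3.

3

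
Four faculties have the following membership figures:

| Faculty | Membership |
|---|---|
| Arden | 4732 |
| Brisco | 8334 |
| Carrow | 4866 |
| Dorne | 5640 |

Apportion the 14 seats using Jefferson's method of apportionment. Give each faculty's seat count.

Arden 3, Brisco 5, Carrow 3, Dorne 3

Standard divisor 23572/14 ≈ 1683.714; standard quotas: Arden 2.810, Brisco 4.950, Carrow 2.890, Dorne 3.350.
Rounding down gives 2, 4, 2, 3 = 11 seats, so the divisor must be adjusted.
With modified divisor 1500: modified quotas Arden 3.155, Brisco 5.556, Carrow 3.244, Dorne 3.760.
Rounding down: Arden 3, Brisco 5, Carrow 3, Dorne 3 (total 14).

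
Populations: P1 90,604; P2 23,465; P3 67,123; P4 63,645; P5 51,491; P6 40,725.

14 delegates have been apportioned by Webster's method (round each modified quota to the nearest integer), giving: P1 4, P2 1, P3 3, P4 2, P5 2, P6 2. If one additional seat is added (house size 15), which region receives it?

Priority for the next seat is population ÷ (current seats + 0.5).
Priorities: P1 20134.222, P2 15643.333, P3 19178.000, P4 25458.000, P5 20596.400, P6 16290.000.
Highest priority: P4.

P4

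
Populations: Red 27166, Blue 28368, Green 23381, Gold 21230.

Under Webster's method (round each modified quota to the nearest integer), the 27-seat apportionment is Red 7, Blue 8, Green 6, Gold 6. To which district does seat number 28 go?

Priority for the next seat is population ÷ (current seats + 0.5).
Priorities: Red 3622.133, Blue 3337.412, Green 3597.077, Gold 3266.154.
Highest priority: Red.

Red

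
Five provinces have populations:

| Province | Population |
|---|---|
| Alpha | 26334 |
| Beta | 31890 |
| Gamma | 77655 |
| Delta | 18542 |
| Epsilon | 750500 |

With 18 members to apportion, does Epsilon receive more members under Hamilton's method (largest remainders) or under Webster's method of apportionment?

Hamilton

Hamilton: Alpha 0, Beta 1, Gamma 2, Delta 0, Epsilon 15.
Webster: Alpha 1, Beta 1, Gamma 2, Delta 0, Epsilon 14.
Epsilon gets 15 under Hamilton and 14 under Webster.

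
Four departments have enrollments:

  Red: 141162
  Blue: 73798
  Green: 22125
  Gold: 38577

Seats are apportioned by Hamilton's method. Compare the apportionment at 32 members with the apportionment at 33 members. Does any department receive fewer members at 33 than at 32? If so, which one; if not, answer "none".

none

At 32 seats: Red 16, Blue 9, Green 3, Gold 4.
At 33 seats: Red 17, Blue 9, Green 3, Gold 4.
No department's allocation decreased.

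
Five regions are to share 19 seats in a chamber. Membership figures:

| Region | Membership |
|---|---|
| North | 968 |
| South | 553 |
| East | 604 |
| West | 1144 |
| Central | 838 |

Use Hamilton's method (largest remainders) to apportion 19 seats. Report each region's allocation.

North=4; South=3; East=3; West=5; Central=4

The standard divisor is 4107/19 ≈ 216.158.
Standard quotas: North 4.478, South 2.558, East 2.794, West 5.292, Central 3.877.
Lower quotas: North 4, South 2, East 2, West 5, Central 3 (sum 16, leaving 3 seats).
Remainders in descending order: Central 0.877, East 0.794, South 0.558, North 0.478, West 0.292.
Largest remainders: Central, East, South receive the extra seats.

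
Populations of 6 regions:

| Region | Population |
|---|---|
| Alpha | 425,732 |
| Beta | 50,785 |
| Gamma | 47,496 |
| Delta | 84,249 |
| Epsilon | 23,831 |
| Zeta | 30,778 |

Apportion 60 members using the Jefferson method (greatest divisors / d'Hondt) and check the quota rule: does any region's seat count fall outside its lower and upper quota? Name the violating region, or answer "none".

Standard quotas: Alpha 38.535, Beta 4.597, Gamma 4.299, Delta 7.626, Epsilon 2.157, Zeta 2.786.
Jefferson allocation: Alpha 40, Beta 4, Gamma 4, Delta 8, Epsilon 2, Zeta 2.
Alpha has quota 38.535 (lower 38, upper 39) but receives 40 — outside the quota interval.

Alpha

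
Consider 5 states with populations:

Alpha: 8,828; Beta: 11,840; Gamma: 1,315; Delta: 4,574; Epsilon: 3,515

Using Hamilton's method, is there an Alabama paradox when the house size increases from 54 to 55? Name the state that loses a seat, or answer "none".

At 54 seats: Alpha 16, Beta 21, Gamma 3, Delta 8, Epsilon 6.
At 55 seats: Alpha 16, Beta 22, Gamma 2, Delta 8, Epsilon 7.
Gamma drops from 3 to 2.

Gamma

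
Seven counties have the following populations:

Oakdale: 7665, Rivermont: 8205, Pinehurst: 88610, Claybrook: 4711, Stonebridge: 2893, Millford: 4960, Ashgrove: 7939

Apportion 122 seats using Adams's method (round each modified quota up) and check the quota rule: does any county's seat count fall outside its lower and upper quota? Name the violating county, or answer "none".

Standard quotas: Oakdale 7.482, Rivermont 8.009, Pinehurst 86.495, Claybrook 4.599, Stonebridge 2.824, Millford 4.842, Ashgrove 7.750.
Adams allocation: Oakdale 8, Rivermont 8, Pinehurst 85, Claybrook 5, Stonebridge 3, Millford 5, Ashgrove 8.
Pinehurst has quota 86.495 (lower 86, upper 87) but receives 85 — outside the quota interval.

Pinehurst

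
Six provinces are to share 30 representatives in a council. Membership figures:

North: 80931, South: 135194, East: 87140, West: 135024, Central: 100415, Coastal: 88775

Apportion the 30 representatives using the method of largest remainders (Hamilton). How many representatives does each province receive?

North=4, South=7, East=4, West=6, Central=5, Coastal=4

Standard divisor: 627479 ÷ 30 ≈ 20915.967.
Standard quotas: North 3.8693, South 6.4637, East 4.1662, West 6.4555, Central 4.8009, Coastal 4.2444.
Lower quotas: North 3, South 6, East 4, West 6, Central 4, Coastal 4 (sum 27, leaving 3 seats).
Remainders in descending order: North 0.8693, Central 0.8009, South 0.4637, West 0.4555, Coastal 0.2444, East 0.1662.
Largest remainders: North, Central, South receive the extra seats.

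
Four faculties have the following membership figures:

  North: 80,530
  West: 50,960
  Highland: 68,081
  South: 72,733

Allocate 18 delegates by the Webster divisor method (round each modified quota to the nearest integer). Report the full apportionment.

North: 5, West: 3, Highland: 5, South: 5

Standard divisor 272304/18 ≈ 15128; standard quotas: North 5.323, West 3.369, Highland 4.500, South 4.808.
Rounding to the nearest integer gives North 5, West 3, Highland 5, South 5 — total 18, matching the house size, so no adjustment is needed.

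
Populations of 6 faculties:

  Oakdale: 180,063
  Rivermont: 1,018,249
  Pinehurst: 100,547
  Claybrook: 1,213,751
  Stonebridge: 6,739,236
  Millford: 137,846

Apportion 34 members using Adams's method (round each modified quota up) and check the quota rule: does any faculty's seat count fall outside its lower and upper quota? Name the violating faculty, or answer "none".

Stonebridge

Standard quotas: Oakdale 0.652, Rivermont 3.687, Pinehurst 0.364, Claybrook 4.395, Stonebridge 24.403, Millford 0.499.
Adams allocation: Oakdale 1, Rivermont 4, Pinehurst 1, Claybrook 4, Stonebridge 23, Millford 1.
Stonebridge has quota 24.403 (lower 24, upper 25) but receives 23 — outside the quota interval.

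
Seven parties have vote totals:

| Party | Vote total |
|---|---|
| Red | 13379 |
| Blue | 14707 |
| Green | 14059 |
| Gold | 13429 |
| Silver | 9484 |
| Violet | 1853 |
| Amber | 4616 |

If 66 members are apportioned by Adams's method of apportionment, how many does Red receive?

Standard divisor 71527/66 ≈ 1083.742; standard quotas: Red 12.345, Blue 13.571, Green 12.973, Gold 12.391, Silver 8.751, Violet 1.710, Amber 4.259.
Rounding up gives 13, 14, 13, 13, 9, 2, 5 = 69 seats, so the divisor must be adjusted.
With modified divisor 1140: modified quotas Red 11.736, Blue 12.901, Green 12.332, Gold 11.780, Silver 8.319, Violet 1.625, Amber 4.049.
Rounding up: Red 12, Blue 13, Green 13, Gold 12, Silver 9, Violet 2, Amber 5 (total 66).
Red receives 12.

12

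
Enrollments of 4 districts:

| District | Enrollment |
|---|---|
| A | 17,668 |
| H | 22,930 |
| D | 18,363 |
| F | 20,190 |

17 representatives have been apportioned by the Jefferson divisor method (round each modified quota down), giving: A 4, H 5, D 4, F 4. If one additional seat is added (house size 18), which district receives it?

F

Priority for the next seat is population ÷ (current seats + 1).
Priorities: A 3533.600, H 3821.667, D 3672.600, F 4038.000.
Highest priority: F.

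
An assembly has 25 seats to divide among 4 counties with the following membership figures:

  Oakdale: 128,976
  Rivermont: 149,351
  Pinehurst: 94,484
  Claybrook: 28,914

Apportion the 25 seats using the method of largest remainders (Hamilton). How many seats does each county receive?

Total 401725; standard divisor 401725/25 = 16069.
Standard quotas: Oakdale 8.0264, Rivermont 9.2944, Pinehurst 5.8799, Claybrook 1.7994.
Lower quotas: Oakdale 8, Rivermont 9, Pinehurst 5, Claybrook 1 (sum 23, leaving 2 seats).
Remainders in descending order: Pinehurst 0.8799, Claybrook 0.7994, Rivermont 0.2944, Oakdale 0.0264.
Largest remainders: Pinehurst, Claybrook receive the extra seats.

Oakdale 8; Rivermont 9; Pinehurst 6; Claybrook 2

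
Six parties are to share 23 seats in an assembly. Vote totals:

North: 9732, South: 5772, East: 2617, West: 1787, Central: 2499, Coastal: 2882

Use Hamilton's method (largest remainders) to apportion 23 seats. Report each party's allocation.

North: 9, South: 5, East: 2, West: 2, Central: 2, Coastal: 3

The standard divisor is 25289/23 ≈ 1099.522.
Standard quotas: North 8.8511, South 5.2496, East 2.3801, West 1.6253, Central 2.2728, Coastal 2.6211.
Lower quotas: North 8, South 5, East 2, West 1, Central 2, Coastal 2 (sum 20, leaving 3 seats).
Remainders in descending order: North 0.8511, West 0.6253, Coastal 0.6211, East 0.3801, Central 0.2728, South 0.2496.
Largest remainders: North, West, Coastal receive the extra seats.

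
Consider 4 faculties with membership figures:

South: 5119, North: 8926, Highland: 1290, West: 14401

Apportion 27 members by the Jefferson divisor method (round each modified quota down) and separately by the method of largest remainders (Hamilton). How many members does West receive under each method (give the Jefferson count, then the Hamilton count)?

14 and 13

Jefferson: South 4, North 8, Highland 1, West 14.
Hamilton: South 5, North 8, Highland 1, West 13.
West gets 14 under Jefferson and 13 under Hamilton.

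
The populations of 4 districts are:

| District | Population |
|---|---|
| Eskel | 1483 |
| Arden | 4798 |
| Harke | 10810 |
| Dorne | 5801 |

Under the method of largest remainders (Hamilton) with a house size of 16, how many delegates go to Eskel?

1

The standard divisor is 22892/16 ≈ 1430.75.
Standard quotas: Eskel 1.0365, Arden 3.3535, Harke 7.5555, Dorne 4.0545.
Lower quotas: Eskel 1, Arden 3, Harke 7, Dorne 4 (sum 15, leaving 1 seat).
Remainders in descending order: Harke 0.5555, Arden 0.3535, Dorne 0.0545, Eskel 0.0365.
Largest remainder: Harke receives the extra seat.
Eskel receives 1.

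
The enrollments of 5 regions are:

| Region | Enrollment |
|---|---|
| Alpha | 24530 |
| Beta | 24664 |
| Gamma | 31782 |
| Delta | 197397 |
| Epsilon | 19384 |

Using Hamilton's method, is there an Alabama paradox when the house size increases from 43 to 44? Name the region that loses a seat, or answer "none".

At 43 seats: Alpha 3, Beta 4, Gamma 5, Delta 28, Epsilon 3.
At 44 seats: Alpha 3, Beta 4, Gamma 5, Delta 29, Epsilon 3.
No region's allocation decreased.

none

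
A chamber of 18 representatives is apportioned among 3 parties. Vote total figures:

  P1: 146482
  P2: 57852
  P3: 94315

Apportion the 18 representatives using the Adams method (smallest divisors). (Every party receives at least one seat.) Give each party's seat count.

P1=8, P2=4, P3=6

Standard divisor 298649/18 ≈ 16591.611; standard quotas: P1 8.829, P2 3.487, P3 5.684.
Rounding up gives 9, 4, 6 = 19 seats, so the divisor must be adjusted.
With modified divisor 18600: modified quotas P1 7.875, P2 3.110, P3 5.071.
Rounding up: P1 8, P2 4, P3 6 (total 18).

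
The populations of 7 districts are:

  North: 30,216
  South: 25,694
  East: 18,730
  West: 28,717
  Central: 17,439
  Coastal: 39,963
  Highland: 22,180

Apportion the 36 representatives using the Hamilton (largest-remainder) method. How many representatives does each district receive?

Standard divisor: 182939 ÷ 36 ≈ 5081.639.
Standard quotas: North 5.9461, South 5.0562, East 3.6858, West 5.6511, Central 3.4318, Coastal 7.8642, Highland 4.3647.
Lower quotas: North 5, South 5, East 3, West 5, Central 3, Coastal 7, Highland 4 (sum 32, leaving 4 seats).
Remainders in descending order: North 0.9461, Coastal 0.8642, East 0.6858, West 0.6511, Central 0.4318, Highland 0.3647, South 0.0562.
Largest remainders: North, Coastal, East, West receive the extra seats.

North 6, South 5, East 4, West 6, Central 3, Coastal 8, Highland 4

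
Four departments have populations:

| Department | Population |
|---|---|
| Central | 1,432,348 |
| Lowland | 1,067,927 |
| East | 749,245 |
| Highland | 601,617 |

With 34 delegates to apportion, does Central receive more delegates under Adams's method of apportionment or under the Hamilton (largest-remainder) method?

Adams: Central 12, Lowland 9, East 7, Highland 6.
Hamilton: Central 13, Lowland 9, East 7, Highland 5.
Central gets 12 under Adams and 13 under Hamilton.

Hamilton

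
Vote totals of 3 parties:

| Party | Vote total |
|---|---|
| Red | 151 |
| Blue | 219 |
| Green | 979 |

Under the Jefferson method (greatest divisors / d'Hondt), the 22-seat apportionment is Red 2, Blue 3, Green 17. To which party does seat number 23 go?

Blue

Priority for the next seat is population ÷ (current seats + 1).
Priorities: Red 50.333, Blue 54.750, Green 54.389.
Highest priority: Blue.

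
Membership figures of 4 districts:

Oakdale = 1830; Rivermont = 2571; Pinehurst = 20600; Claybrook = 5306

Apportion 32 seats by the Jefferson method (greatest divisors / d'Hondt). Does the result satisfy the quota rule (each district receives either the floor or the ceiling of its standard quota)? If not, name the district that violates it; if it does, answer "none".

Standard quotas: Oakdale 1.932, Rivermont 2.715, Pinehurst 21.751, Claybrook 5.602.
Jefferson allocation: Oakdale 2, Rivermont 2, Pinehurst 23, Claybrook 5.
Pinehurst has quota 21.751 (lower 21, upper 22) but receives 23 — outside the quota interval.

Pinehurst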